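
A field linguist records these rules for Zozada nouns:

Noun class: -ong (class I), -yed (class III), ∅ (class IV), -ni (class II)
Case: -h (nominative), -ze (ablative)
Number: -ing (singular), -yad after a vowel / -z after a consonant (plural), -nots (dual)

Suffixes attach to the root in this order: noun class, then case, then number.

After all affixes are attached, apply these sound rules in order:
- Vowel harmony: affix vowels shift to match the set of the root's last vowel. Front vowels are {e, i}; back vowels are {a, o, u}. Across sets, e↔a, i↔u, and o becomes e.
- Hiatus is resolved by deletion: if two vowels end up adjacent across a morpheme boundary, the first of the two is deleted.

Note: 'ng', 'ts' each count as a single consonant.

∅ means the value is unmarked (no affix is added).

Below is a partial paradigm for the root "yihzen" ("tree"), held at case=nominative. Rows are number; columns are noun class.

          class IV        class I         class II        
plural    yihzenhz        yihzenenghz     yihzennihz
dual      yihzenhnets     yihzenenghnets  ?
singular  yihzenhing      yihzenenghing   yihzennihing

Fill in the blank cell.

yihzennihnets

Attach noun class class II -ni → yihzenni.
Attach case nominative -h → yihzennih.
Attach number dual -nots → yihzennihnots.
Apply vowel harmony: yihzennihnots → yihzennihnets.
Vowel deletion: no change.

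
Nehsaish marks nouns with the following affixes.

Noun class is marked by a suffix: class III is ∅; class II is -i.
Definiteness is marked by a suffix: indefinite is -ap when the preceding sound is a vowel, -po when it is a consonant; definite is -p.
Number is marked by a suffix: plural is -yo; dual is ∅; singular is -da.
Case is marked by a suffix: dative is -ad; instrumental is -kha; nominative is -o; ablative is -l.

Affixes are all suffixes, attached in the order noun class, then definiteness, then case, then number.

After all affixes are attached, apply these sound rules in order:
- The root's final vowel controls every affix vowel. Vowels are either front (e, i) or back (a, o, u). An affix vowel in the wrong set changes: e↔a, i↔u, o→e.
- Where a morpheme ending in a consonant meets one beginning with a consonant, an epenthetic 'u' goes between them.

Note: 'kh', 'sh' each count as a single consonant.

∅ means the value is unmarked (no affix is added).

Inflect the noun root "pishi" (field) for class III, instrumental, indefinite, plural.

noun class = class III: zero marking, form stays pishi.
Attach definiteness indefinite -ap (after vowel 'i') → pishiap.
Attach case instrumental -kha → pishiapkha.
Attach number plural -yo → pishiapkhayo.
Apply vowel harmony: pishiapkhayo → pishiepkheye.
Apply epenthesis: pishiepkheye → pishiepukheye.

pishiepukheye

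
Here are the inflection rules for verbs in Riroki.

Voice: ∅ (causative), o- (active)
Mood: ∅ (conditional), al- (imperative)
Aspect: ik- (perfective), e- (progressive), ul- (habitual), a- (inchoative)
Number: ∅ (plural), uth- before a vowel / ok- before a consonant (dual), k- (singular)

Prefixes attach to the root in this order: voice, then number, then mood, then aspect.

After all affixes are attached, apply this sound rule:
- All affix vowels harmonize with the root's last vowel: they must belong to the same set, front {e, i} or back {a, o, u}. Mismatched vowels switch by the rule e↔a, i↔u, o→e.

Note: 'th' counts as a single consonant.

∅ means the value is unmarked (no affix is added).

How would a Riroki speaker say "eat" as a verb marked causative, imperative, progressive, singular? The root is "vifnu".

voice = causative: zero marking, form stays vifnu.
Attach number singular k- → kvifnu.
Attach mood imperative al- → alkvifnu.
Attach aspect progressive e- → ealkvifnu.
Apply vowel harmony: ealkvifnu → aalkvifnu.

aalkvifnu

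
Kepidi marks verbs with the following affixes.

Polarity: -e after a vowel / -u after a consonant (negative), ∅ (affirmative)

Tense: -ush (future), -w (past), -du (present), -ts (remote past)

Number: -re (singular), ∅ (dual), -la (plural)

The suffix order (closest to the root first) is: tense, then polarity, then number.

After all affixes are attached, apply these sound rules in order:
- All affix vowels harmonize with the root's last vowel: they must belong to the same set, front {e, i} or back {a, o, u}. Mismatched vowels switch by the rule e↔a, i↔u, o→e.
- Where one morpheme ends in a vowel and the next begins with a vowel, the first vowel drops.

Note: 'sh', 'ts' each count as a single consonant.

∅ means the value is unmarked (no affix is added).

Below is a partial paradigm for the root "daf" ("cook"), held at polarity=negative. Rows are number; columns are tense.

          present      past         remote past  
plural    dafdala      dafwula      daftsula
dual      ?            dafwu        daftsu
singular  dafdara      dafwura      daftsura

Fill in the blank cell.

Attach tense present -du → dafdu.
Attach polarity negative -e (after vowel 'u') → dafdue.
number = dual: zero marking, form stays dafdue.
Apply vowel harmony: dafdue → dafdua.
Apply vowel deletion: dafdua → dafda.

dafda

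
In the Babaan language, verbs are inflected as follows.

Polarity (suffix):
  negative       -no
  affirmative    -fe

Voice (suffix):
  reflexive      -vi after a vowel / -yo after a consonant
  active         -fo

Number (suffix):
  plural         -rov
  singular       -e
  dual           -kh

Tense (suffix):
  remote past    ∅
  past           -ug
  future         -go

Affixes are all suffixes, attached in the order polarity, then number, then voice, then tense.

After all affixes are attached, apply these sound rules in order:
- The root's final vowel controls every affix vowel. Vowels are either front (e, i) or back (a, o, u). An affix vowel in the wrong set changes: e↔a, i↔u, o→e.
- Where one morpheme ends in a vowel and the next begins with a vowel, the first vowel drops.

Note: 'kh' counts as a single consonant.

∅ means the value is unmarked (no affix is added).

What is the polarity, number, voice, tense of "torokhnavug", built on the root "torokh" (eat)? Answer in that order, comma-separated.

negative, singular, reflexive, past

Segment: torokh-no-e-vi-ug.
polarity: -no → negative.
number: -e → singular.
voice: -vi/yo → reflexive.
tense: -ug → past.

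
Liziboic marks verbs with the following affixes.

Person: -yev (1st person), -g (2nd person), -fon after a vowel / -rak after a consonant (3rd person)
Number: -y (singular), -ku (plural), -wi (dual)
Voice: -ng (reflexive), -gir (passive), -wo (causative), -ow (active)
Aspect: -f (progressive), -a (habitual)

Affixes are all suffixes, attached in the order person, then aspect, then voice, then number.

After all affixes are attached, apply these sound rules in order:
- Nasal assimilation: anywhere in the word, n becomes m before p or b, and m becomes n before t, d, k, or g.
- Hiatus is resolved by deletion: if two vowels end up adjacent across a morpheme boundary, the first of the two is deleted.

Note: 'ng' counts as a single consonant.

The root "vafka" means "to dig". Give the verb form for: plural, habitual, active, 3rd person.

vafkafonowku

Attach person 3rd person -fon (after vowel 'a') → vafkafon.
Attach aspect habitual -a → vafkafona.
Attach voice active -ow → vafkafonaow.
Attach number plural -ku → vafkafonaowku.
Nasal assimilation: no change.
Apply vowel deletion: vafkafonaowku → vafkafonowku.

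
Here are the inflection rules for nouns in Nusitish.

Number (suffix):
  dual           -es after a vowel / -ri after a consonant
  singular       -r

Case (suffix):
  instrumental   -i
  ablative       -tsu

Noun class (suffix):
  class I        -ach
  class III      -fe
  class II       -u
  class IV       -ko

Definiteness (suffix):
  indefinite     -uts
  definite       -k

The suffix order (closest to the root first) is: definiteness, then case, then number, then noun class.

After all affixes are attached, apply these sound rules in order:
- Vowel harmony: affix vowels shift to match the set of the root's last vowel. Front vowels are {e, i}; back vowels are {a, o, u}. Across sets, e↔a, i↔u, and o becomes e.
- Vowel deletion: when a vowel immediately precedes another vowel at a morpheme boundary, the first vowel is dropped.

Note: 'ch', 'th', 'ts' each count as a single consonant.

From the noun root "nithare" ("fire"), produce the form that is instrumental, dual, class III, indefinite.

nitharitsesfe

Attach definiteness indefinite -uts → nithareuts.
Attach case instrumental -i → nithareutsi.
Attach number dual -es (after vowel 'i') → nithareutsies.
Attach noun class class III -fe → nithareutsiesfe.
Apply vowel harmony: nithareutsiesfe → nithareitsiesfe.
Apply vowel deletion: nithareitsiesfe → nitharitsesfe.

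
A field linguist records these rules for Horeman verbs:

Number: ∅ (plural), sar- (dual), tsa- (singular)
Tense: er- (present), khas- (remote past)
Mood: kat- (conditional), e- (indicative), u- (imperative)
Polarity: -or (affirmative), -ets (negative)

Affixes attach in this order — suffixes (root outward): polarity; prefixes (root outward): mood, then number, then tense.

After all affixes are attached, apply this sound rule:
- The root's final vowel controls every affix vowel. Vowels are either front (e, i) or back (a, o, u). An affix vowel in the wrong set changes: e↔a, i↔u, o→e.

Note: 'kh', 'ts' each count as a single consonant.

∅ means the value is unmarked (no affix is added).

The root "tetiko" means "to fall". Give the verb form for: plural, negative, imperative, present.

arutetikoats

Attach mood imperative u- → utetiko.
number = plural: zero marking, form stays utetiko.
Attach tense present er- → erutetiko.
Attach polarity negative -ets → erutetikoets.
Apply vowel harmony: erutetikoets → arutetikoats.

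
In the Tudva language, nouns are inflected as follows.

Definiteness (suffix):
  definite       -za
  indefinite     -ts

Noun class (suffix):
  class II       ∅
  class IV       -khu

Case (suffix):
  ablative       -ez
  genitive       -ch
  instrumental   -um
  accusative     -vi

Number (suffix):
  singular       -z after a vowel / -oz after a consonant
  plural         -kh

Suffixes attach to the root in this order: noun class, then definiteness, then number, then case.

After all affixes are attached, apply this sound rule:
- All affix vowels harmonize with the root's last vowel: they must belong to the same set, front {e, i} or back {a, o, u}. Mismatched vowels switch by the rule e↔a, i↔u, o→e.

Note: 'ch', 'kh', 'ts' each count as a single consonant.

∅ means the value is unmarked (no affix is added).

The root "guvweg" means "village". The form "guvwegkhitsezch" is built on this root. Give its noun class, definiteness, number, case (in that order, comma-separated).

Segment: guvweg-khu-ts-oz-ch.
noun class: -khu → class IV.
definiteness: -ts → indefinite.
number: -z/oz → singular.
case: -ch → genitive.

class IV, indefinite, singular, genitive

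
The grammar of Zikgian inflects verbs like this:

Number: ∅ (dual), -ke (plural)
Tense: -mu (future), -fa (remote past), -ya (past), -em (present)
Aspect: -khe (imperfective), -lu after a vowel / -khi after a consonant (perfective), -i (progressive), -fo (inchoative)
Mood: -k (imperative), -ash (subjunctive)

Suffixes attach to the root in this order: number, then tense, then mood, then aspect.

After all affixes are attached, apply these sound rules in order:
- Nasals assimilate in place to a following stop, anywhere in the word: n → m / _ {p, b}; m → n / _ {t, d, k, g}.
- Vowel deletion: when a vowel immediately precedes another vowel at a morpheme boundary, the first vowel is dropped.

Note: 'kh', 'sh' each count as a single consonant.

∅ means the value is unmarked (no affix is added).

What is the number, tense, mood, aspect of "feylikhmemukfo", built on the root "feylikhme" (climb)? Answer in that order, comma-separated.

Segment: feylikhme-mu-k-fo.
number: ∅ → dual.
tense: -mu → future.
mood: -k → imperative.
aspect: -fo → inchoative.

dual, future, imperative, inchoative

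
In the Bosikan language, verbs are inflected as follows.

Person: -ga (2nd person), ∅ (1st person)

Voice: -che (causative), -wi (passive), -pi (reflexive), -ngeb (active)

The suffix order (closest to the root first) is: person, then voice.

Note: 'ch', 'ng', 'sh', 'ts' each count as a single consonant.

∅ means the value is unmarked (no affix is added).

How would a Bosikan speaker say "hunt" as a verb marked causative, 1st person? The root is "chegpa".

chegpache

person = 1st person: zero marking, form stays chegpa.
Attach voice causative -che → chegpache.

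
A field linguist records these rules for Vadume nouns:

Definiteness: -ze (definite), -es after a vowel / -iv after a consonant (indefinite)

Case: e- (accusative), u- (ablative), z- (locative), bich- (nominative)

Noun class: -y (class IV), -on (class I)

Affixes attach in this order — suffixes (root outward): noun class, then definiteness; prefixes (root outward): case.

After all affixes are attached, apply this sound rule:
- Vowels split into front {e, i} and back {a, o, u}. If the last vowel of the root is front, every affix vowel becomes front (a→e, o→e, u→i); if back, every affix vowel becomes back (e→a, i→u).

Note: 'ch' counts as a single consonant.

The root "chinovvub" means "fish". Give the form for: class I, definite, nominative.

Attach noun class class I -on → chinovvubon.
Attach definiteness definite -ze → chinovvubonze.
Attach case nominative bich- → bichchinovvubonze.
Apply vowel harmony: bichchinovvubonze → buchchinovvubonza.

buchchinovvubonza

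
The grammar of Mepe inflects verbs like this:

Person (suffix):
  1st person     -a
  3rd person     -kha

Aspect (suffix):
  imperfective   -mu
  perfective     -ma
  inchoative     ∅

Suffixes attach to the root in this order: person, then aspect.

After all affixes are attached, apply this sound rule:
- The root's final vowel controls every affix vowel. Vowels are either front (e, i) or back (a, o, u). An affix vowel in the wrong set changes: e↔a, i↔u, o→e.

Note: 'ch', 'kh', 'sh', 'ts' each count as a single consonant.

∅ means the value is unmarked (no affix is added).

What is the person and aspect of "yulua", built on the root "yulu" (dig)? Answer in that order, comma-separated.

1st person, inchoative

Segment: yulu-a.
person: -a → 1st person.
aspect: ∅ → inchoative.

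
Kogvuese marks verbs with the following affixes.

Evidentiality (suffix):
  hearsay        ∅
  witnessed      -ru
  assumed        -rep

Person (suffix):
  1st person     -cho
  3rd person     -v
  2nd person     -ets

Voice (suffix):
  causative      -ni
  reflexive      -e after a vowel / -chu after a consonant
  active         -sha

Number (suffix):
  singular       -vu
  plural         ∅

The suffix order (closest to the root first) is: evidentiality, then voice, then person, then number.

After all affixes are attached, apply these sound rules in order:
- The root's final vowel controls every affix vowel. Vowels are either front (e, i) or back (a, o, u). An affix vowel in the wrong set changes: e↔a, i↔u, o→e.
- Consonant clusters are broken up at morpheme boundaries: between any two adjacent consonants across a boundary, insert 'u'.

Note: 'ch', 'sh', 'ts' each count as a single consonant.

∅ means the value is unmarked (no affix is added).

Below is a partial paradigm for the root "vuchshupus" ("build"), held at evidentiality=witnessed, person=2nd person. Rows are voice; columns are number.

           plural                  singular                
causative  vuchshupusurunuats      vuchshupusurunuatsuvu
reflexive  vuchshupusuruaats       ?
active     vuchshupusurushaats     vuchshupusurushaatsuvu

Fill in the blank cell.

Attach evidentiality witnessed -ru → vuchshupusru.
Attach voice reflexive -e (after vowel 'u') → vuchshupusrue.
Attach person 2nd person -ets → vuchshupusrueets.
Attach number singular -vu → vuchshupusrueetsvu.
Apply vowel harmony: vuchshupusrueetsvu → vuchshupusruaatsvu.
Apply epenthesis: vuchshupusruaatsvu → vuchshupusuruaatsuvu.

vuchshupusuruaatsuvu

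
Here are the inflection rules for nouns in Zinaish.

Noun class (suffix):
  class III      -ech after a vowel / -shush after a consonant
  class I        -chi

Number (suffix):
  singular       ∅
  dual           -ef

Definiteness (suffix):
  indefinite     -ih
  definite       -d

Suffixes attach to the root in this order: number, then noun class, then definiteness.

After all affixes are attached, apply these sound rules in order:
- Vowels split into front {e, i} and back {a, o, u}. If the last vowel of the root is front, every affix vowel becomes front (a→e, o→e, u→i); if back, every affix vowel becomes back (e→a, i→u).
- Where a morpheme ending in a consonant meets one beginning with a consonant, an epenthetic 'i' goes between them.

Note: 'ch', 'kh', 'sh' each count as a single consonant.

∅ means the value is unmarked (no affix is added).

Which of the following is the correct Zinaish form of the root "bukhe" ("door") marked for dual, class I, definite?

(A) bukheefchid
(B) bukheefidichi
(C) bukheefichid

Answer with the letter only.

Attach number dual -ef → bukheef.
Attach noun class class I -chi → bukheefchi.
Attach definiteness definite -d → bukheefchid.
Vowel harmony: no change.
Apply epenthesis: bukheefchid → bukheefichid.
So the correct form is bukheefichid, option (C).
(A) bukheefchid is wrong: it fails to apply the sound rule(s).
(B) bukheefidichi is wrong: it has the affixes in the wrong order.

C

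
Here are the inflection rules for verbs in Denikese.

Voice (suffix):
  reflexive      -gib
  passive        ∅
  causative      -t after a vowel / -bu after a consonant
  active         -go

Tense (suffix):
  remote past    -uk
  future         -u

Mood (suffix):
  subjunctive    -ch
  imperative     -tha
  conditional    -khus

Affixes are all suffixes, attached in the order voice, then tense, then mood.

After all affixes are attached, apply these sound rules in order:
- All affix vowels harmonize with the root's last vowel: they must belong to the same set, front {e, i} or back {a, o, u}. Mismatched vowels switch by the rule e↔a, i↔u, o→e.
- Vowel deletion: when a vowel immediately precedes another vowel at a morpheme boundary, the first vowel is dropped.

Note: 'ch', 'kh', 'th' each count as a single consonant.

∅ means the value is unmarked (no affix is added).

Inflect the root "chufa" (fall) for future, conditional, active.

Attach voice active -go → chufago.
Attach tense future -u → chufagou.
Attach mood conditional -khus → chufagoukhus.
Vowel harmony: no change.
Apply vowel deletion: chufagoukhus → chufagukhus.

chufagukhus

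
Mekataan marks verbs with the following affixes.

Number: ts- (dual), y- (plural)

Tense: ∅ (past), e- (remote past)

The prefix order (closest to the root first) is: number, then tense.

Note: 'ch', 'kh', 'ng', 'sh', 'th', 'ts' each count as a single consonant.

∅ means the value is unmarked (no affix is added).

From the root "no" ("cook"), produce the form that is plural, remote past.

Attach number plural y- → yno.
Attach tense remote past e- → eyno.

eyno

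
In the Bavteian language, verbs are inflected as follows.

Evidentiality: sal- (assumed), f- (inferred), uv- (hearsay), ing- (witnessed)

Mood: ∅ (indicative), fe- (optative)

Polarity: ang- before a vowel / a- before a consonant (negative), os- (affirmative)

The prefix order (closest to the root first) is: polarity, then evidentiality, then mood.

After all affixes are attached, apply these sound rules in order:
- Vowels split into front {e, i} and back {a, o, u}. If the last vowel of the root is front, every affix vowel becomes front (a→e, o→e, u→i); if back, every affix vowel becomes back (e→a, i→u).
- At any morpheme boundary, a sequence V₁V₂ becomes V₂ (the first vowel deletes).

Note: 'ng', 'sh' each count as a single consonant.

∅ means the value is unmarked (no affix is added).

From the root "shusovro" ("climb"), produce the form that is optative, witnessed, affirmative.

fungosshusovro

Attach polarity affirmative os- → osshusovro.
Attach evidentiality witnessed ing- → ingosshusovro.
Attach mood optative fe- → feingosshusovro.
Apply vowel harmony: feingosshusovro → faungosshusovro.
Apply vowel deletion: faungosshusovro → fungosshusovro.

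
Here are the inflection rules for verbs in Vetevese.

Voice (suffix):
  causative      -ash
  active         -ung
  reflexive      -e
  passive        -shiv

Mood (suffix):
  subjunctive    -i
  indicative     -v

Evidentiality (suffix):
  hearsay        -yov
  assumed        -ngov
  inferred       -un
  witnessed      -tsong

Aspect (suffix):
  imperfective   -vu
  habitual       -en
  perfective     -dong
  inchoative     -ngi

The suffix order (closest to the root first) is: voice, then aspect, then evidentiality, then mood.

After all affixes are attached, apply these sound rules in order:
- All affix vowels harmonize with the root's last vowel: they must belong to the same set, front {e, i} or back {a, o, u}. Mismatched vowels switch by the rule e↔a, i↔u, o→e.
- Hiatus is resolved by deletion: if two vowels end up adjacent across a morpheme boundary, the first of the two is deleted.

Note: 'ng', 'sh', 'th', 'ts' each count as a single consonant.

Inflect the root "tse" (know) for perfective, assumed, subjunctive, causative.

Attach voice causative -ash → tseash.
Attach aspect perfective -dong → tseashdong.
Attach evidentiality assumed -ngov → tseashdongngov.
Attach mood subjunctive -i → tseashdongngovi.
Apply vowel harmony: tseashdongngovi → tseeshdengngevi.
Apply vowel deletion: tseeshdengngevi → tseshdengngevi.

tseshdengngevi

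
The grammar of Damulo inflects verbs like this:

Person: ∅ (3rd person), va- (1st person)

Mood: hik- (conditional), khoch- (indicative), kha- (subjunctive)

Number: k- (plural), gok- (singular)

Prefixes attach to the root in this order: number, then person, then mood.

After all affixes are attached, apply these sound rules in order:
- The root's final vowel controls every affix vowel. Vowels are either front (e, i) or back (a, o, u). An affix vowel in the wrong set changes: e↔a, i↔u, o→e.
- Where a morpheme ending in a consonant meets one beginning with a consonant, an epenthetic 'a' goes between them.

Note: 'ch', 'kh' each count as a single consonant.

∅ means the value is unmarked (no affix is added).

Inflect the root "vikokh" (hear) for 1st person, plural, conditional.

hukavakavikokh

Attach number plural k- → kvikokh.
Attach person 1st person va- → vakvikokh.
Attach mood conditional hik- → hikvakvikokh.
Apply vowel harmony: hikvakvikokh → hukvakvikokh.
Apply epenthesis: hukvakvikokh → hukavakavikokh.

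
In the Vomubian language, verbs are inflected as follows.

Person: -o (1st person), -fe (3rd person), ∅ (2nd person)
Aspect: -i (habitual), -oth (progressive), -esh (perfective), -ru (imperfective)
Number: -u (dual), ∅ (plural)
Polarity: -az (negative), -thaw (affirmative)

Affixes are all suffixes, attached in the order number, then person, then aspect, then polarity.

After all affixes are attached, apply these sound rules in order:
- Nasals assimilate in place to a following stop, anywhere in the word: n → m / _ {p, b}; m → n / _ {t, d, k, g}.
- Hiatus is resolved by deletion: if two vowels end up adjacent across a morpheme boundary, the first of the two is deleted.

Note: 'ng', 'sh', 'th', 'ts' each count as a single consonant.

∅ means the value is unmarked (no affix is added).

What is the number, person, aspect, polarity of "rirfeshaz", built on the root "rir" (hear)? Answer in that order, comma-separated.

Segment: rir-fe-esh-az.
number: ∅ → plural.
person: -fe → 3rd person.
aspect: -esh → perfective.
polarity: -az → negative.

plural, 3rd person, perfective, negative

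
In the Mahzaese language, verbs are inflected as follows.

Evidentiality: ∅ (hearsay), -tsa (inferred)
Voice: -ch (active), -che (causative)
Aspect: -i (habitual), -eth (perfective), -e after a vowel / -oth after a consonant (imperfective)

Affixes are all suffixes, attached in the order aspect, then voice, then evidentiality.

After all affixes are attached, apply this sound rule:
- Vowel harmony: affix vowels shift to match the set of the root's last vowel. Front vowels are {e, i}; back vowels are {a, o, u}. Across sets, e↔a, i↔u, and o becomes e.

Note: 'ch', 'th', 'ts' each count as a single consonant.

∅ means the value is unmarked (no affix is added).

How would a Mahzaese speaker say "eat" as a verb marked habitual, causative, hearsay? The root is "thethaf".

thethafucha

Attach aspect habitual -i → thethafi.
Attach voice causative -che → thethafiche.
evidentiality = hearsay: zero marking, form stays thethafiche.
Apply vowel harmony: thethafiche → thethafucha.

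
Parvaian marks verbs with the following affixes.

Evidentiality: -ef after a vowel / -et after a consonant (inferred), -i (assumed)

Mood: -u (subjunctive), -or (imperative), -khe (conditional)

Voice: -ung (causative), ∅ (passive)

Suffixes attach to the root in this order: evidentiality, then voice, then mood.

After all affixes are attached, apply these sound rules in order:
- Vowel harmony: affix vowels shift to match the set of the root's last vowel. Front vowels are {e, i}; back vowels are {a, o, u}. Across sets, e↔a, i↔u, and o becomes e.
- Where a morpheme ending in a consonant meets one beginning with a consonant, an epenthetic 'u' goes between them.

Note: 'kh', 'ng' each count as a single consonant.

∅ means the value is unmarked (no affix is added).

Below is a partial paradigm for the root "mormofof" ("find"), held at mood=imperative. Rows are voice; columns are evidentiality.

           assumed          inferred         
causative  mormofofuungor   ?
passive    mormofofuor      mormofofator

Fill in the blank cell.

Attach evidentiality inferred -et (after consonant 'f') → mormofofet.
Attach voice causative -ung → mormofofetung.
Attach mood imperative -or → mormofofetungor.
Apply vowel harmony: mormofofetungor → mormofofatungor.
Epenthesis: no change.

mormofofatungor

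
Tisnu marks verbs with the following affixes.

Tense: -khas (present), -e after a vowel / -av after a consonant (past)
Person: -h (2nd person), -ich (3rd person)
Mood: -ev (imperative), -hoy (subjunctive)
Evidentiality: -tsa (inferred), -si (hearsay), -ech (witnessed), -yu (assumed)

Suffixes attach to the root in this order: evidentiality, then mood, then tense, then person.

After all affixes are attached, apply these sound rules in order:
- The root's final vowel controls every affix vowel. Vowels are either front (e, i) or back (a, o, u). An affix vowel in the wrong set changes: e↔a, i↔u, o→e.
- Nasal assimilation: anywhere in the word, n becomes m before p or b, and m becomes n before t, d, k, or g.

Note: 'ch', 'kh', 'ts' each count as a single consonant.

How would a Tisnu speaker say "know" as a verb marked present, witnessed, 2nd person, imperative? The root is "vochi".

vochiechevkhesh

Attach evidentiality witnessed -ech → vochiech.
Attach mood imperative -ev → vochiechev.
Attach tense present -khas → vochiechevkhas.
Attach person 2nd person -h → vochiechevkhash.
Apply vowel harmony: vochiechevkhash → vochiechevkhesh.
Nasal assimilation: no change.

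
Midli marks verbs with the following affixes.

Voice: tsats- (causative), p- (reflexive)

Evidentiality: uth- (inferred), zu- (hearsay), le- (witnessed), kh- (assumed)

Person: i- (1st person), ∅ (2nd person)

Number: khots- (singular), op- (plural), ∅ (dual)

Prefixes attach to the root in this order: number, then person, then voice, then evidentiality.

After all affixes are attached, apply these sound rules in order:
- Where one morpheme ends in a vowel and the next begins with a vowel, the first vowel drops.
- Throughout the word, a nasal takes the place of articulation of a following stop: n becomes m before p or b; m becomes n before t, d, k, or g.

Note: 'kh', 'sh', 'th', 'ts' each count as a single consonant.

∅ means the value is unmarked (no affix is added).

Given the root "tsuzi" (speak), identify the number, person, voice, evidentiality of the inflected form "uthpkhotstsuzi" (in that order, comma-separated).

singular, 2nd person, reflexive, inferred

Segment: uth-p-khots-tsuzi.
number: khots- → singular.
person: ∅ → 2nd person.
voice: p- → reflexive.
evidentiality: uth- → inferred.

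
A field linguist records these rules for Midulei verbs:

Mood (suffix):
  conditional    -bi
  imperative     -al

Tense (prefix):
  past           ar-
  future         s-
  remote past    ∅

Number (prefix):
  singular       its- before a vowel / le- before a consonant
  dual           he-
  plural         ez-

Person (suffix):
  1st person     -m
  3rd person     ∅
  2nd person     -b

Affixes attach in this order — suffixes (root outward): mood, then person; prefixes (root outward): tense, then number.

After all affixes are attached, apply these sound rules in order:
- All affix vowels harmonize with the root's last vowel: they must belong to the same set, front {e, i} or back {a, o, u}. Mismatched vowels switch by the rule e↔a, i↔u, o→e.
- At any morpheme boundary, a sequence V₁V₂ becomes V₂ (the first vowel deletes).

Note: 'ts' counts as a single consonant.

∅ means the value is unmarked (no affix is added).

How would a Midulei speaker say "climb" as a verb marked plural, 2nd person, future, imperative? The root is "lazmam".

azslazmamalb

Attach mood imperative -al → lazmamal.
Attach person 2nd person -b → lazmamalb.
Attach tense future s- → slazmamalb.
Attach number plural ez- → ezslazmamalb.
Apply vowel harmony: ezslazmamalb → azslazmamalb.
Vowel deletion: no change.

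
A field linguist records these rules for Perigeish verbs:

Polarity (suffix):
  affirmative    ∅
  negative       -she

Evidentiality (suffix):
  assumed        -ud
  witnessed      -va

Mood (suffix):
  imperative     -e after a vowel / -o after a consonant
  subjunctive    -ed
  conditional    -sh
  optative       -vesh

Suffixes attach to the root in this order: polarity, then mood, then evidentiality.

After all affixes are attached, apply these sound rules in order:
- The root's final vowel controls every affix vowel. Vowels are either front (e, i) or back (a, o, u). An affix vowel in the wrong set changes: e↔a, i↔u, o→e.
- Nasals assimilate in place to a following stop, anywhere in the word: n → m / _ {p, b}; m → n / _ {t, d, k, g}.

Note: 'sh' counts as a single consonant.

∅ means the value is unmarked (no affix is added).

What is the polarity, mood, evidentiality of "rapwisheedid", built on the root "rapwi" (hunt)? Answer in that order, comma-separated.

Segment: rapwi-she-ed-ud.
polarity: -she → negative.
mood: -ed → subjunctive.
evidentiality: -ud → assumed.

negative, subjunctive, assumed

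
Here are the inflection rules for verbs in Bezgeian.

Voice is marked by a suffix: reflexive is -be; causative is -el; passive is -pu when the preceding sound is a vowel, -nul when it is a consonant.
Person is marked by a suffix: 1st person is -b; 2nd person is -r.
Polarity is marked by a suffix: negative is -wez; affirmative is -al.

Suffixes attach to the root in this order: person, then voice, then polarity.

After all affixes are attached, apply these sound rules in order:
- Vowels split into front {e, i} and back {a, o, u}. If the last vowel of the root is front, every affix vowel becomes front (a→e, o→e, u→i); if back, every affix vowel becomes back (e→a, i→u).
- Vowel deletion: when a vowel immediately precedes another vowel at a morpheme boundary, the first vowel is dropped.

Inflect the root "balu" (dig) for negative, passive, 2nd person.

balurnulwaz

Attach person 2nd person -r → balur.
Attach voice passive -nul (after consonant 'r') → balurnul.
Attach polarity negative -wez → balurnulwez.
Apply vowel harmony: balurnulwez → balurnulwaz.
Vowel deletion: no change.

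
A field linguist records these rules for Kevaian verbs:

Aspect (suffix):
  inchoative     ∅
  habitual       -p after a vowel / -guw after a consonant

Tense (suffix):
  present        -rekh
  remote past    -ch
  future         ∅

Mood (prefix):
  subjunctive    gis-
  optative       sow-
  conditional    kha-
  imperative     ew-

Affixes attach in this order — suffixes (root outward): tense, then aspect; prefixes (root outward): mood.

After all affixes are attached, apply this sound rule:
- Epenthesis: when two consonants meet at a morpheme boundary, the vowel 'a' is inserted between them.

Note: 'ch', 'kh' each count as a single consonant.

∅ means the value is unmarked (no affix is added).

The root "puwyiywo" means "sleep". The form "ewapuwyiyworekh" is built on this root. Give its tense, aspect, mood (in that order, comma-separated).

present, inchoative, imperative

Segment: ew-puwyiywo-rekh.
tense: -rekh → present.
aspect: ∅ → inchoative.
mood: ew- → imperative.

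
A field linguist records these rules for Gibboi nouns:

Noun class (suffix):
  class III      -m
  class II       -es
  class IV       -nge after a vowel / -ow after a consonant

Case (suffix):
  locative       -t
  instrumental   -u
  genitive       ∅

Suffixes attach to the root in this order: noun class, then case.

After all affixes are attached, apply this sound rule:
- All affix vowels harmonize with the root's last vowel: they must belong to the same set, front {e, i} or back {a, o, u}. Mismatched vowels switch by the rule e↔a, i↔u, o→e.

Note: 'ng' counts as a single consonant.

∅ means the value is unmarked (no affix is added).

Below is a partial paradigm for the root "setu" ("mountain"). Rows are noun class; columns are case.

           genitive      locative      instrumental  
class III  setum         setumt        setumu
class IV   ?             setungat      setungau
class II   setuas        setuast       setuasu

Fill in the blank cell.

setunga

Attach noun class class IV -nge (after vowel 'u') → setunge.
case = genitive: zero marking, form stays setunge.
Apply vowel harmony: setunge → setunga.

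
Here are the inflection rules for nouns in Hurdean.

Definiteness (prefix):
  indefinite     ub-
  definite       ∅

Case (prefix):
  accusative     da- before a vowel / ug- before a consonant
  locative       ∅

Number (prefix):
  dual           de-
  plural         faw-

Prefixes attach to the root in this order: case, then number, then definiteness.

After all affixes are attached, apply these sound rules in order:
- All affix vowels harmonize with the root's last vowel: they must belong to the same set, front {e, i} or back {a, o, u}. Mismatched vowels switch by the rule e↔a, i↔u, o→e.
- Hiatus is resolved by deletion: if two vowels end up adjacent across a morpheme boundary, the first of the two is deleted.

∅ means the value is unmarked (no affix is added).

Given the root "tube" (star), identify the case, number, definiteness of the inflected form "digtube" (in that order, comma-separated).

Segment: de-ug-tube.
case: da/ug- → accusative.
number: de- → dual.
definiteness: ∅ → definite.

accusative, dual, definite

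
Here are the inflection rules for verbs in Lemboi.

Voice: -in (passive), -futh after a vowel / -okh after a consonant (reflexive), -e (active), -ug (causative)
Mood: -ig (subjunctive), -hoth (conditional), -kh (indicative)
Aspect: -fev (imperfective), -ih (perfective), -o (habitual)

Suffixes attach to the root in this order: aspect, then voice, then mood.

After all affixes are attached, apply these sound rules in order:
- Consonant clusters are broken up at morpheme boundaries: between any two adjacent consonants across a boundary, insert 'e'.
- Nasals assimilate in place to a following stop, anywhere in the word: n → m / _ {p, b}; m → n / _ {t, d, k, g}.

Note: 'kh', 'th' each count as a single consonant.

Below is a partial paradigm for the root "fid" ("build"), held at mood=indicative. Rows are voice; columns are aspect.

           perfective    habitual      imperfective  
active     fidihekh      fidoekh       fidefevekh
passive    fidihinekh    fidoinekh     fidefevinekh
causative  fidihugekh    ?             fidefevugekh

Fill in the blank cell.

Attach aspect habitual -o → fido.
Attach voice causative -ug → fidoug.
Attach mood indicative -kh → fidougkh.
Apply epenthesis: fidougkh → fidougekh.
Nasal assimilation: no change.

fidougekh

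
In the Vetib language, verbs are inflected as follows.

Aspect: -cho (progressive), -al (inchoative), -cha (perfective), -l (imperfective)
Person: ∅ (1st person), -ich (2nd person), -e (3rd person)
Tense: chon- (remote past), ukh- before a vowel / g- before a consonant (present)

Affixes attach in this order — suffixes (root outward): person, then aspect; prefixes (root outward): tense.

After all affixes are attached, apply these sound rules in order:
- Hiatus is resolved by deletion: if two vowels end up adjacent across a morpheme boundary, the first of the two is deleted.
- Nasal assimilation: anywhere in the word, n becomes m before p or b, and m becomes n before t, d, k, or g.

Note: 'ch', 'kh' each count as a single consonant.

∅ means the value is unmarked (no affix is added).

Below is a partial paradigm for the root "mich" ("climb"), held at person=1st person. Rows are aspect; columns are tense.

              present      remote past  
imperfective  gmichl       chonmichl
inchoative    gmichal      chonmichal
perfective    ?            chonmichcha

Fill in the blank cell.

gmichcha

person = 1st person: zero marking, form stays mich.
Attach tense present g- (before consonant 'm') → gmich.
Attach aspect perfective -cha → gmichcha.
Vowel deletion: no change.
Nasal assimilation: no change.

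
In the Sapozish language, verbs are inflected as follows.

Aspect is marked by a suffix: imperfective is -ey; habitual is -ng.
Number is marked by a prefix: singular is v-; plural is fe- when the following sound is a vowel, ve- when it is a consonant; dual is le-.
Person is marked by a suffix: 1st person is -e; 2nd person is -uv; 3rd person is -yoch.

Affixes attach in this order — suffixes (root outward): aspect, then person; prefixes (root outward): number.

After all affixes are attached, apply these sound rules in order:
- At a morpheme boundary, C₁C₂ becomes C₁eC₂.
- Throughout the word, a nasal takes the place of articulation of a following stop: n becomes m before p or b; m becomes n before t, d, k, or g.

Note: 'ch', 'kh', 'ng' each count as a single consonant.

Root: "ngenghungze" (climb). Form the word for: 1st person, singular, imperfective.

vengenghungzeeye

Attach number singular v- → vngenghungze.
Attach aspect imperfective -ey → vngenghungzeey.
Attach person 1st person -e → vngenghungzeeye.
Apply epenthesis: vngenghungzeeye → vengenghungzeeye.
Nasal assimilation: no change.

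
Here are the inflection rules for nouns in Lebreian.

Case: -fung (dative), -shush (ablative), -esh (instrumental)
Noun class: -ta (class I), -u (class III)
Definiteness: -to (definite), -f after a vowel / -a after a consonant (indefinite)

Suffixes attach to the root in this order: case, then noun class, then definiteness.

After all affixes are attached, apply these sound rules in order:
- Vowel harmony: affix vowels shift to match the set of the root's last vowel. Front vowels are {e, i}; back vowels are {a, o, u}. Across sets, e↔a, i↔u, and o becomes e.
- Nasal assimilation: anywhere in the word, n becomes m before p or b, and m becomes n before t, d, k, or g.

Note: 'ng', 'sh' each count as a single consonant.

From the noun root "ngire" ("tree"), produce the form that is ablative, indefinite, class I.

ngireshishtef

Attach case ablative -shush → ngireshush.
Attach noun class class I -ta → ngireshushta.
Attach definiteness indefinite -f (after vowel 'a') → ngireshushtaf.
Apply vowel harmony: ngireshushtaf → ngireshishtef.
Nasal assimilation: no change.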